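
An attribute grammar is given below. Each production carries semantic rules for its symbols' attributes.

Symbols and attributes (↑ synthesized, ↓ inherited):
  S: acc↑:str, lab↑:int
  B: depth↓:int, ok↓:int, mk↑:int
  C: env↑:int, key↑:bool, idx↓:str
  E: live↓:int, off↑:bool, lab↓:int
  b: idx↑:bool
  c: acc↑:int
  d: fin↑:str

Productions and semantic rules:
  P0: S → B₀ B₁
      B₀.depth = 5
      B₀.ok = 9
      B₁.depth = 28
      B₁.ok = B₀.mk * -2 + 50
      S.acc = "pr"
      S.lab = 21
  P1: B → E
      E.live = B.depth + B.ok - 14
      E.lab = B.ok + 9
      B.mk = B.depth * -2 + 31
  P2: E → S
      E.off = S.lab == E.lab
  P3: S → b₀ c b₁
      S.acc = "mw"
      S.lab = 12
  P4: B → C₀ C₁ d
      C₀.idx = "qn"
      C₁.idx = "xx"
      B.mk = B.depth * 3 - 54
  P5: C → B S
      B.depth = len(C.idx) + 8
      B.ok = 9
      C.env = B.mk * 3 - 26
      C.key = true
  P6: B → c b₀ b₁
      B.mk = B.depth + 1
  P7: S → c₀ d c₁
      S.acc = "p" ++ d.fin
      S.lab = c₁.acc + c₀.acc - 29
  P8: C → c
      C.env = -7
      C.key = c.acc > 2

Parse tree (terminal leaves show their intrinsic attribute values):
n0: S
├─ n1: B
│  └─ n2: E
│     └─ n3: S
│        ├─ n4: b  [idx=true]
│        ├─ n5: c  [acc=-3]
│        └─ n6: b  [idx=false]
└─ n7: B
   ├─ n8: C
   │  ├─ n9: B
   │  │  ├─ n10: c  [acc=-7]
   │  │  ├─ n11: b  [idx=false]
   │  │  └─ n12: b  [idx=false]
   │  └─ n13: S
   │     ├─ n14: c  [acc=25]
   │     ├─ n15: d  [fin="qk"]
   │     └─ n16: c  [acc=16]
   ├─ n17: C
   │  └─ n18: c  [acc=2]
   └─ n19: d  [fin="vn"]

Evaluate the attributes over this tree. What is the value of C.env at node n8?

1. n1.depth = 5  [5]
2. n1.ok = 9  [9]
3. n2.live = 0  [B.depth + B.ok - 14]
4. n2.lab = 18  [B.ok + 9]
5. n4.idx = true  [terminal]
6. n5.acc = -3  [terminal]
7. n6.idx = false  [terminal]
8. n3.acc = "mw"  ["mw"]
9. n3.lab = 12  [12]
10. n2.off = false  [S.lab == E.lab]
11. n1.mk = 21  [B.depth * -2 + 31]
12. n7.depth = 28  [28]
13. n7.ok = 8  [B₀.mk * -2 + 50]
14. n8.idx = "qn"  ["qn"]
15. n9.depth = 10  [len(C.idx) + 8]
16. n9.ok = 9  [9]
17. n10.acc = -7  [terminal]
18. n11.idx = false  [terminal]
19. n12.idx = false  [terminal]
20. n9.mk = 11  [B.depth + 1]
21. n14.acc = 25  [terminal]
22. n15.fin = "qk"  [terminal]
23. n16.acc = 16  [terminal]
24. n13.acc = "pqk"  ["p" ++ d.fin]
25. n13.lab = 12  [c₁.acc + c₀.acc - 29]
26. n8.env = 7  [B.mk * 3 - 26]
27. n8.key = true  [true]
28. n17.idx = "xx"  ["xx"]
29. n18.acc = 2  [terminal]
30. n17.env = -7  [-7]
31. n17.key = false  [c.acc > 2]
32. n19.fin = "vn"  [terminal]
33. n7.mk = 30  [B.depth * 3 - 54]
34. n0.acc = "pr"  ["pr"]
35. n0.lab = 21  [21]

7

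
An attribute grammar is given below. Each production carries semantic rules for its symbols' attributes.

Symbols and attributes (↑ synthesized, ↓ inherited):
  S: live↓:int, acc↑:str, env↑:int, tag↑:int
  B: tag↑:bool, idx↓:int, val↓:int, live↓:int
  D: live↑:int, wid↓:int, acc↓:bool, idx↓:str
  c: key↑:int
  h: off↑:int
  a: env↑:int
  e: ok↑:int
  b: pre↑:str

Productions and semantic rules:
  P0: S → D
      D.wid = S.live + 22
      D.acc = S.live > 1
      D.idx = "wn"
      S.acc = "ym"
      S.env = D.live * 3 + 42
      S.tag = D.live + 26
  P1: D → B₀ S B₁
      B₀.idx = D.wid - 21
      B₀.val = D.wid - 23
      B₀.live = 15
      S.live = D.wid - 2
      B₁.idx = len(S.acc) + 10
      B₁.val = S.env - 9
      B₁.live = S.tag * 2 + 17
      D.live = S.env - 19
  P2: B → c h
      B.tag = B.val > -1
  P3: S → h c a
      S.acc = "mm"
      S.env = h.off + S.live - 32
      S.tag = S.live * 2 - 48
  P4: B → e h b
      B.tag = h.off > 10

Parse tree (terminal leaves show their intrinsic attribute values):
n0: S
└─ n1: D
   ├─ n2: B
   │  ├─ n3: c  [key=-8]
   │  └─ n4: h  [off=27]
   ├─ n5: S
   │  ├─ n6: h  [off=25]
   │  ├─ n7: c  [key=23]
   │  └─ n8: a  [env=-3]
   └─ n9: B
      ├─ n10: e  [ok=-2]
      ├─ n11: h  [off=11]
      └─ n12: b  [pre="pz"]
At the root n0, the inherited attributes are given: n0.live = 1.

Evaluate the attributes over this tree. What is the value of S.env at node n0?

27

1. n0.live = 1  [given at root]
2. n1.wid = 23  [S.live + 22]
3. n1.acc = false  [S.live > 1]
4. n1.idx = "wn"  ["wn"]
5. n2.idx = 2  [D.wid - 21]
6. n2.val = 0  [D.wid - 23]
7. n2.live = 15  [15]
8. n3.key = -8  [terminal]
9. n4.off = 27  [terminal]
10. n2.tag = true  [B.val > -1]
11. n5.live = 21  [D.wid - 2]
12. n6.off = 25  [terminal]
13. n7.key = 23  [terminal]
14. n8.env = -3  [terminal]
15. n5.acc = "mm"  ["mm"]
16. n5.env = 14  [h.off + S.live - 32]
17. n5.tag = -6  [S.live * 2 - 48]
18. n9.idx = 12  [len(S.acc) + 10]
19. n9.val = 5  [S.env - 9]
20. n9.live = 5  [S.tag * 2 + 17]
21. n10.ok = -2  [terminal]
22. n11.off = 11  [terminal]
23. n12.pre = "pz"  [terminal]
24. n9.tag = true  [h.off > 10]
25. n1.live = -5  [S.env - 19]
26. n0.acc = "ym"  ["ym"]
27. n0.env = 27  [D.live * 3 + 42]
28. n0.tag = 21  [D.live + 26]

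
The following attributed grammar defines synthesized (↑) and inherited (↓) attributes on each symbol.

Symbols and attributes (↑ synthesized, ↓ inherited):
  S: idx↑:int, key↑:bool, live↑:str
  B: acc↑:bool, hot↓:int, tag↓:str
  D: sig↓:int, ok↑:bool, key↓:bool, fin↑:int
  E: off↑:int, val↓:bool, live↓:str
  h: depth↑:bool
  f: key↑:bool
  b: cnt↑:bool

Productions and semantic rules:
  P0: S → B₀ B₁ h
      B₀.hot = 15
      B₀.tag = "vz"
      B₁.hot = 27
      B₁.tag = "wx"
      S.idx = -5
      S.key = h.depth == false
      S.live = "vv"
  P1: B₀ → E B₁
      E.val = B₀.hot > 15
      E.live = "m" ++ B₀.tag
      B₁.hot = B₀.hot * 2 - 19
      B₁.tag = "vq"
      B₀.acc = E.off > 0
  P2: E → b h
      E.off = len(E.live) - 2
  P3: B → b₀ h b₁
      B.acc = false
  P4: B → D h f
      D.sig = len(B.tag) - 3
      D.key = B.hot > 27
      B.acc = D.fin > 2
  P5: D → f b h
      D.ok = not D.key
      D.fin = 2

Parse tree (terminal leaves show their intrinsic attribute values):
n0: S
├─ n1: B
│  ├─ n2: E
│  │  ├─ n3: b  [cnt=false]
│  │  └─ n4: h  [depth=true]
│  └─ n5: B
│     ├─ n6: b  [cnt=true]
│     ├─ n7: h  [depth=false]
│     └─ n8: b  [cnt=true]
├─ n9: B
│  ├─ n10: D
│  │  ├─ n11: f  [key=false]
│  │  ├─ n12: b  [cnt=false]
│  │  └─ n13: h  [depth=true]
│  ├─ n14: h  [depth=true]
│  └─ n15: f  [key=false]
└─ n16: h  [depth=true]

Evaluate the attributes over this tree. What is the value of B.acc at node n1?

1. n1.hot = 15  [15]
2. n1.tag = "vz"  ["vz"]
3. n2.val = false  [B₀.hot > 15]
4. n2.live = "mvz"  ["m" ++ B₀.tag]
5. n3.cnt = false  [terminal]
6. n4.depth = true  [terminal]
7. n2.off = 1  [len(E.live) - 2]
8. n5.hot = 11  [B₀.hot * 2 - 19]
9. n5.tag = "vq"  ["vq"]
10. n6.cnt = true  [terminal]
11. n7.depth = false  [terminal]
12. n8.cnt = true  [terminal]
13. n5.acc = false  [false]
14. n1.acc = true  [E.off > 0]
15. n9.hot = 27  [27]
16. n9.tag = "wx"  ["wx"]
17. n10.sig = -1  [len(B.tag) - 3]
18. n10.key = false  [B.hot > 27]
19. n11.key = false  [terminal]
20. n12.cnt = false  [terminal]
21. n13.depth = true  [terminal]
22. n10.ok = true  [not D.key]
23. n10.fin = 2  [2]
24. n14.depth = true  [terminal]
25. n15.key = false  [terminal]
26. n9.acc = false  [D.fin > 2]
27. n16.depth = true  [terminal]
28. n0.idx = -5  [-5]
29. n0.key = false  [h.depth == false]
30. n0.live = "vv"  ["vv"]

true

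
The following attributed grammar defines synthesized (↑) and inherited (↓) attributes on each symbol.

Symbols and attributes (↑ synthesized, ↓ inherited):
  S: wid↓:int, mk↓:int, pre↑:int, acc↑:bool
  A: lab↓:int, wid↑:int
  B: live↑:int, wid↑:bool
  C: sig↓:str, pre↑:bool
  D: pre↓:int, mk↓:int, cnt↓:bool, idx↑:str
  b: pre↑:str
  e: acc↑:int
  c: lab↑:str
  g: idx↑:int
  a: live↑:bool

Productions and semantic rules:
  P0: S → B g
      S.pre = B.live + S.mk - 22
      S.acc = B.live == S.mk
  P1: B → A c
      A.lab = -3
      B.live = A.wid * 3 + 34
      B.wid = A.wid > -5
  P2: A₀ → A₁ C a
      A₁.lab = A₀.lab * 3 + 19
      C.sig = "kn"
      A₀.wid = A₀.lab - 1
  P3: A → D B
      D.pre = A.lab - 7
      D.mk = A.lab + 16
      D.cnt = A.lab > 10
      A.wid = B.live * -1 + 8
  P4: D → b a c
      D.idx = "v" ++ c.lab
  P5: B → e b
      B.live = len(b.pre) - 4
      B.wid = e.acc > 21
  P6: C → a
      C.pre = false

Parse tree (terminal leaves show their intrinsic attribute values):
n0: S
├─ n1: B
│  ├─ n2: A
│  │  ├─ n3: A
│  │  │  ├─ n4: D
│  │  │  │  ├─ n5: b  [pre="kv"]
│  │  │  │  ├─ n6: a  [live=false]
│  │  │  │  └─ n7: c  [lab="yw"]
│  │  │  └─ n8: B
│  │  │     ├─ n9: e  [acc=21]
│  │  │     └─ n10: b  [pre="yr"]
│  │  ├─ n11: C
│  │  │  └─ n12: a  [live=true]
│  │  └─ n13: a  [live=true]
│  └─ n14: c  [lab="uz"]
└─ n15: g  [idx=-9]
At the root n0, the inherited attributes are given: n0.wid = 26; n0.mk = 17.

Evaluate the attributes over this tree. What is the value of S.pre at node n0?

1. n0.wid = 26  [given at root]
2. n0.mk = 17  [given at root]
3. n2.lab = -3  [-3]
4. n3.lab = 10  [A₀.lab * 3 + 19]
5. n4.pre = 3  [A.lab - 7]
6. n4.mk = 26  [A.lab + 16]
7. n4.cnt = false  [A.lab > 10]
8. n5.pre = "kv"  [terminal]
9. n6.live = false  [terminal]
10. n7.lab = "yw"  [terminal]
11. n4.idx = "vyw"  ["v" ++ c.lab]
12. n9.acc = 21  [terminal]
13. n10.pre = "yr"  [terminal]
14. n8.live = -2  [len(b.pre) - 4]
15. n8.wid = false  [e.acc > 21]
16. n3.wid = 10  [B.live * -1 + 8]
17. n11.sig = "kn"  ["kn"]
18. n12.live = true  [terminal]
19. n11.pre = false  [false]
20. n13.live = true  [terminal]
21. n2.wid = -4  [A₀.lab - 1]
22. n14.lab = "uz"  [terminal]
23. n1.live = 22  [A.wid * 3 + 34]
24. n1.wid = true  [A.wid > -5]
25. n15.idx = -9  [terminal]
26. n0.pre = 17  [B.live + S.mk - 22]
27. n0.acc = false  [B.live == S.mk]

17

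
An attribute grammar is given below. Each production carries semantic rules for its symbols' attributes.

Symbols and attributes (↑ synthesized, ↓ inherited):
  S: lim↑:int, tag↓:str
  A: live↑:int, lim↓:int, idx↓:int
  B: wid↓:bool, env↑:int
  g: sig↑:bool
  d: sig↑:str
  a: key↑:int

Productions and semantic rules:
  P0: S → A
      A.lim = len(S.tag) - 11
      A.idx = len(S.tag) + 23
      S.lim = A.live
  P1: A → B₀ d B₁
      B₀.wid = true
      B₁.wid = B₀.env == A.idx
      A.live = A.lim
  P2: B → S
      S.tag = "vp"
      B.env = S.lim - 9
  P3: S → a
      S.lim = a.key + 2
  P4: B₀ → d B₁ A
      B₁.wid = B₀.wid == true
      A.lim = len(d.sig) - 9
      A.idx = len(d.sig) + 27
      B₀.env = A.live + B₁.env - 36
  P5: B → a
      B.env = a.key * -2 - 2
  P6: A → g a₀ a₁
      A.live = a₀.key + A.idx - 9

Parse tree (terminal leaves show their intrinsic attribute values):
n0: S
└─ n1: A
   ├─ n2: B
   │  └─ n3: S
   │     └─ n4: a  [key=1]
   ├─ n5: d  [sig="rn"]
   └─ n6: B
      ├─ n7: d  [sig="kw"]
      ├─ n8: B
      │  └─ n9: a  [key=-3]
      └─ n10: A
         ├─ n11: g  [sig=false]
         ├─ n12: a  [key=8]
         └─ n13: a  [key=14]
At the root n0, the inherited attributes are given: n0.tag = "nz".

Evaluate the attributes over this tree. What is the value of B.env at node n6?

-4

1. n0.tag = "nz"  [given at root]
2. n1.lim = -9  [len(S.tag) - 11]
3. n1.idx = 25  [len(S.tag) + 23]
4. n2.wid = true  [true]
5. n3.tag = "vp"  ["vp"]
6. n4.key = 1  [terminal]
7. n3.lim = 3  [a.key + 2]
8. n2.env = -6  [S.lim - 9]
9. n5.sig = "rn"  [terminal]
10. n6.wid = false  [B₀.env == A.idx]
11. n7.sig = "kw"  [terminal]
12. n8.wid = false  [B₀.wid == true]
13. n9.key = -3  [terminal]
14. n8.env = 4  [a.key * -2 - 2]
15. n10.lim = -7  [len(d.sig) - 9]
16. n10.idx = 29  [len(d.sig) + 27]
17. n11.sig = false  [terminal]
18. n12.key = 8  [terminal]
19. n13.key = 14  [terminal]
20. n10.live = 28  [a₀.key + A.idx - 9]
21. n6.env = -4  [A.live + B₁.env - 36]
22. n1.live = -9  [A.lim]
23. n0.lim = -9  [A.live]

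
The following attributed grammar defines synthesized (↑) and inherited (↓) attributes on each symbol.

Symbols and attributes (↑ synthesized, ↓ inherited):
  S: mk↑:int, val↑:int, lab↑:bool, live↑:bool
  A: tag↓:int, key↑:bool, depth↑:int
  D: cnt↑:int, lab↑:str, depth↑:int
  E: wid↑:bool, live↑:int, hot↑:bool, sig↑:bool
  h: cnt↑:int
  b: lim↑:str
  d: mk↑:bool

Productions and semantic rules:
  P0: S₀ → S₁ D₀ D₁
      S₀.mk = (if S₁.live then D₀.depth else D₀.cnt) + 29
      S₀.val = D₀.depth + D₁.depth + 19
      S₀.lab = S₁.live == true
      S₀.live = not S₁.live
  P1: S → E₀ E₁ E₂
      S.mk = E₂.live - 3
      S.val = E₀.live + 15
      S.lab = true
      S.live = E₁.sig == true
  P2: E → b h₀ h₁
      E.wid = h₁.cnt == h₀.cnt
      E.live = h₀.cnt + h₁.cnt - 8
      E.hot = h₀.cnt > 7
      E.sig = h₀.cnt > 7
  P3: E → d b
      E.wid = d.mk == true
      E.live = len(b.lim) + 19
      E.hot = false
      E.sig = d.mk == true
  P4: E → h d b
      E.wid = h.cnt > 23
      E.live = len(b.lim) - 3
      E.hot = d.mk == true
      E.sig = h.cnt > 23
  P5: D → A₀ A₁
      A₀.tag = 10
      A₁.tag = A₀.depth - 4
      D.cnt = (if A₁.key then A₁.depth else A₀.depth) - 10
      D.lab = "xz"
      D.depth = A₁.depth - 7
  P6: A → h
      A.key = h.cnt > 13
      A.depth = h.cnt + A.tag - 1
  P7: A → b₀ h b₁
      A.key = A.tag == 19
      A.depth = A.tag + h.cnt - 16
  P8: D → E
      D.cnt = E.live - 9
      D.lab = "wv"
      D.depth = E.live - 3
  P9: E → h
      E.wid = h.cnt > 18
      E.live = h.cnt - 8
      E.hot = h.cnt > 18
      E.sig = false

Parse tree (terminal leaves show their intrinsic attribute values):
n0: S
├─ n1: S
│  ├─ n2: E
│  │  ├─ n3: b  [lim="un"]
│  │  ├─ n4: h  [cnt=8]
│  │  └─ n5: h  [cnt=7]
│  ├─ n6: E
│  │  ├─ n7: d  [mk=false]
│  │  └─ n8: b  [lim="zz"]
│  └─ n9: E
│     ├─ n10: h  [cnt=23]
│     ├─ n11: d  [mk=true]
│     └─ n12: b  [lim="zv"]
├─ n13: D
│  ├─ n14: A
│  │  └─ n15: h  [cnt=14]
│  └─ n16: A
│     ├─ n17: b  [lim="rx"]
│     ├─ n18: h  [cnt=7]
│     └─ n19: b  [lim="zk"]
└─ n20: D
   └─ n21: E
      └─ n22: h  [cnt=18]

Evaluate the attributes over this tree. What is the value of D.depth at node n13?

1. n3.lim = "un"  [terminal]
2. n4.cnt = 8  [terminal]
3. n5.cnt = 7  [terminal]
4. n2.wid = false  [h₁.cnt == h₀.cnt]
5. n2.live = 7  [h₀.cnt + h₁.cnt - 8]
6. n2.hot = true  [h₀.cnt > 7]
7. n2.sig = true  [h₀.cnt > 7]
8. n7.mk = false  [terminal]
9. n8.lim = "zz"  [terminal]
10. n6.wid = false  [d.mk == true]
11. n6.live = 21  [len(b.lim) + 19]
12. n6.hot = false  [false]
13. n6.sig = false  [d.mk == true]
14. n10.cnt = 23  [terminal]
15. n11.mk = true  [terminal]
16. n12.lim = "zv"  [terminal]
17. n9.wid = false  [h.cnt > 23]
18. n9.live = -1  [len(b.lim) - 3]
19. n9.hot = true  [d.mk == true]
20. n9.sig = false  [h.cnt > 23]
21. n1.mk = -4  [E₂.live - 3]
22. n1.val = 22  [E₀.live + 15]
23. n1.lab = true  [true]
24. n1.live = false  [E₁.sig == true]
25. n14.tag = 10  [10]
26. n15.cnt = 14  [terminal]
27. n14.key = true  [h.cnt > 13]
28. n14.depth = 23  [h.cnt + A.tag - 1]
29. n16.tag = 19  [A₀.depth - 4]
30. n17.lim = "rx"  [terminal]
31. n18.cnt = 7  [terminal]
32. n19.lim = "zk"  [terminal]
33. n16.key = true  [A.tag == 19]
34. n16.depth = 10  [A.tag + h.cnt - 16]
35. n13.cnt = 0  [(if A₁.key then A₁.depth else A₀.depth) - 10]
36. n13.lab = "xz"  ["xz"]
37. n13.depth = 3  [A₁.depth - 7]
38. n22.cnt = 18  [terminal]
39. n21.wid = false  [h.cnt > 18]
40. n21.live = 10  [h.cnt - 8]
41. n21.hot = false  [h.cnt > 18]
42. n21.sig = false  [false]
43. n20.cnt = 1  [E.live - 9]
44. n20.lab = "wv"  ["wv"]
45. n20.depth = 7  [E.live - 3]
46. n0.mk = 29  [(if S₁.live then D₀.depth else D₀.cnt) + 29]
47. n0.val = 29  [D₀.depth + D₁.depth + 19]
48. n0.lab = false  [S₁.live == true]
49. n0.live = true  [not S₁.live]

3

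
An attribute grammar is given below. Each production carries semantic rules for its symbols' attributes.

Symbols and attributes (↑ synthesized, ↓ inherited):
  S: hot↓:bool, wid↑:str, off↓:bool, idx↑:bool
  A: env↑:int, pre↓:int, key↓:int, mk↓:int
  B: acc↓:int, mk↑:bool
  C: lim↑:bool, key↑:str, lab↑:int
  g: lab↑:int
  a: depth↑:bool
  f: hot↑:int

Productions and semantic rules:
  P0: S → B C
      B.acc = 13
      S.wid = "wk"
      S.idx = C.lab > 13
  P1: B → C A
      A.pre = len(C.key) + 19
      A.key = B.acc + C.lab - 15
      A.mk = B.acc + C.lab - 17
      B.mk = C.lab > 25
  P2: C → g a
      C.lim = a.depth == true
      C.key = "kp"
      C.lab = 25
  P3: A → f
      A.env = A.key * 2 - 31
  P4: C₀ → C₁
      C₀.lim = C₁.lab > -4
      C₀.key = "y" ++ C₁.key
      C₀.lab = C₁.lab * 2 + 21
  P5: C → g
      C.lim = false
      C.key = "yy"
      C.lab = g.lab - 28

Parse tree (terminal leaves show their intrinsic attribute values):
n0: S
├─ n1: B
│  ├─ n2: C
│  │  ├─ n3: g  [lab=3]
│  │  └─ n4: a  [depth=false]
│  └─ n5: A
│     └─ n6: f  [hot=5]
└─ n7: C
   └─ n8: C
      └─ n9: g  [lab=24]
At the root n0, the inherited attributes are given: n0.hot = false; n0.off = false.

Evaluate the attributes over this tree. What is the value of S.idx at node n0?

1. n0.hot = false  [given at root]
2. n0.off = false  [given at root]
3. n1.acc = 13  [13]
4. n3.lab = 3  [terminal]
5. n4.depth = false  [terminal]
6. n2.lim = false  [a.depth == true]
7. n2.key = "kp"  ["kp"]
8. n2.lab = 25  [25]
9. n5.pre = 21  [len(C.key) + 19]
10. n5.key = 23  [B.acc + C.lab - 15]
11. n5.mk = 21  [B.acc + C.lab - 17]
12. n6.hot = 5  [terminal]
13. n5.env = 15  [A.key * 2 - 31]
14. n1.mk = false  [C.lab > 25]
15. n9.lab = 24  [terminal]
16. n8.lim = false  [false]
17. n8.key = "yy"  ["yy"]
18. n8.lab = -4  [g.lab - 28]
19. n7.lim = false  [C₁.lab > -4]
20. n7.key = "yyy"  ["y" ++ C₁.key]
21. n7.lab = 13  [C₁.lab * 2 + 21]
22. n0.wid = "wk"  ["wk"]
23. n0.idx = false  [C.lab > 13]

false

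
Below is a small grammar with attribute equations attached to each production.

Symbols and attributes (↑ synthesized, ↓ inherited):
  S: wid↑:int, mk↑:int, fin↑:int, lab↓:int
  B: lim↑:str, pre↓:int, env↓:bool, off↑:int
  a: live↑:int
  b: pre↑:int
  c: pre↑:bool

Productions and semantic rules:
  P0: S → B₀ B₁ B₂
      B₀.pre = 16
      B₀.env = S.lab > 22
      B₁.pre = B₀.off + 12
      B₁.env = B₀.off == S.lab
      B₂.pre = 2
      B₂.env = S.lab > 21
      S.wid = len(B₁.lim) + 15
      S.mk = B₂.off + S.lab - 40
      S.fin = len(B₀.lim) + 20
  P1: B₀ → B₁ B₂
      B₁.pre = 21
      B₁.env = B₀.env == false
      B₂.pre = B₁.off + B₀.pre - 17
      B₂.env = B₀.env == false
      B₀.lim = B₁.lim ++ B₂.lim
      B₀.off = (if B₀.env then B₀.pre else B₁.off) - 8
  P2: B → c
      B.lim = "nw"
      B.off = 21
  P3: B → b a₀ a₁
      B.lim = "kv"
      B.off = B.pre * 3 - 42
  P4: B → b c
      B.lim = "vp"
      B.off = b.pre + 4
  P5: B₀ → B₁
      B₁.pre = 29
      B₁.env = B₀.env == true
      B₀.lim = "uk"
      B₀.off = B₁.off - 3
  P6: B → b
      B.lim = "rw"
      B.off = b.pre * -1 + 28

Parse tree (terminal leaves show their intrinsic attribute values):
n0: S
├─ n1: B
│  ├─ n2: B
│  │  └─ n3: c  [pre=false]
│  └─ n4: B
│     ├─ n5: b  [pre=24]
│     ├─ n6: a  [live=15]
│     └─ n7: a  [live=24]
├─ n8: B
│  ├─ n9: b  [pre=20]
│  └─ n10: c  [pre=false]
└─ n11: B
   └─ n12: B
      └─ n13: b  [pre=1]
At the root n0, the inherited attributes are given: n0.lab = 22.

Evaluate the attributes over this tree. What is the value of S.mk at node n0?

6

1. n0.lab = 22  [given at root]
2. n1.pre = 16  [16]
3. n1.env = false  [S.lab > 22]
4. n2.pre = 21  [21]
5. n2.env = true  [B₀.env == false]
6. n3.pre = false  [terminal]
7. n2.lim = "nw"  ["nw"]
8. n2.off = 21  [21]
9. n4.pre = 20  [B₁.off + B₀.pre - 17]
10. n4.env = true  [B₀.env == false]
11. n5.pre = 24  [terminal]
12. n6.live = 15  [terminal]
13. n7.live = 24  [terminal]
14. n4.lim = "kv"  ["kv"]
15. n4.off = 18  [B.pre * 3 - 42]
16. n1.lim = "nwkv"  [B₁.lim ++ B₂.lim]
17. n1.off = 13  [(if B₀.env then B₀.pre else B₁.off) - 8]
18. n8.pre = 25  [B₀.off + 12]
19. n8.env = false  [B₀.off == S.lab]
20. n9.pre = 20  [terminal]
21. n10.pre = false  [terminal]
22. n8.lim = "vp"  ["vp"]
23. n8.off = 24  [b.pre + 4]
24. n11.pre = 2  [2]
25. n11.env = true  [S.lab > 21]
26. n12.pre = 29  [29]
27. n12.env = true  [B₀.env == true]
28. n13.pre = 1  [terminal]
29. n12.lim = "rw"  ["rw"]
30. n12.off = 27  [b.pre * -1 + 28]
31. n11.lim = "uk"  ["uk"]
32. n11.off = 24  [B₁.off - 3]
33. n0.wid = 17  [len(B₁.lim) + 15]
34. n0.mk = 6  [B₂.off + S.lab - 40]
35. n0.fin = 24  [len(B₀.lim) + 20]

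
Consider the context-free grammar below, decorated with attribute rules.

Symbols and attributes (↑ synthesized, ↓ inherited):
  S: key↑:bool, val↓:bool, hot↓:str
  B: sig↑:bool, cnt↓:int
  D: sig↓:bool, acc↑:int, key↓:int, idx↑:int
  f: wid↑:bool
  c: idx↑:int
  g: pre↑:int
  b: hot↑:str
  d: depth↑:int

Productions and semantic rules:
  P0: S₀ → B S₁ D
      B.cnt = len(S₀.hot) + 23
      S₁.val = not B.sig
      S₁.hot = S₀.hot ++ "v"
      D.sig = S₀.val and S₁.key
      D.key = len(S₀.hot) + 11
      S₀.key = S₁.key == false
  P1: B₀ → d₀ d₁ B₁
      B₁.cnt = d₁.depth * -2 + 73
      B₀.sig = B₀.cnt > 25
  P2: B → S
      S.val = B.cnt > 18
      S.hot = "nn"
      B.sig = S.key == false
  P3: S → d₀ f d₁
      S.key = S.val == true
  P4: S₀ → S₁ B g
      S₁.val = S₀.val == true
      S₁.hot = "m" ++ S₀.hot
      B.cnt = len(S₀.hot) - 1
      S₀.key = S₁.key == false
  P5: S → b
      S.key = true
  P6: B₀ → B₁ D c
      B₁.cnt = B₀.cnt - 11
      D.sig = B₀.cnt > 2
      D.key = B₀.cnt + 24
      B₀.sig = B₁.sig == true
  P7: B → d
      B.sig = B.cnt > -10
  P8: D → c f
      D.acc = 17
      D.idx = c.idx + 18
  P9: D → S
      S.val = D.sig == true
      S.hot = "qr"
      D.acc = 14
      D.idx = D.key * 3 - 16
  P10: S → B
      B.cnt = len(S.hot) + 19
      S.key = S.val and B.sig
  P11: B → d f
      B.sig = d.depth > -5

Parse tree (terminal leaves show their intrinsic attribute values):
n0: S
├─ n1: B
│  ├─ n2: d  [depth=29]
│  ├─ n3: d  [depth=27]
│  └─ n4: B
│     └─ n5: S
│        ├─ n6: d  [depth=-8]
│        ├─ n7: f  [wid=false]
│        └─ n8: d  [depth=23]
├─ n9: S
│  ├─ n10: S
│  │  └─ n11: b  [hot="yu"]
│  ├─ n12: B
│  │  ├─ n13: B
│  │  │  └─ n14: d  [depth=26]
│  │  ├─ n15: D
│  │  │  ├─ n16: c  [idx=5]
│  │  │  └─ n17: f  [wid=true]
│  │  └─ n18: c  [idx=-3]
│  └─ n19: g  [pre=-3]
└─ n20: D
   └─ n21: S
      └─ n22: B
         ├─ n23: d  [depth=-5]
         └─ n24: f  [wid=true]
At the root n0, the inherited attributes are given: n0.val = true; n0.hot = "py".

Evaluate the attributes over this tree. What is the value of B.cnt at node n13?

1. n0.val = true  [given at root]
2. n0.hot = "py"  [given at root]
3. n1.cnt = 25  [len(S₀.hot) + 23]
4. n2.depth = 29  [terminal]
5. n3.depth = 27  [terminal]
6. n4.cnt = 19  [d₁.depth * -2 + 73]
7. n5.val = true  [B.cnt > 18]
8. n5.hot = "nn"  ["nn"]
9. n6.depth = -8  [terminal]
10. n7.wid = false  [terminal]
11. n8.depth = 23  [terminal]
12. n5.key = true  [S.val == true]
13. n4.sig = false  [S.key == false]
14. n1.sig = false  [B₀.cnt > 25]
15. n9.val = true  [not B.sig]
16. n9.hot = "pyv"  [S₀.hot ++ "v"]
17. n10.val = true  [S₀.val == true]
18. n10.hot = "mpyv"  ["m" ++ S₀.hot]
19. n11.hot = "yu"  [terminal]
20. n10.key = true  [true]
21. n12.cnt = 2  [len(S₀.hot) - 1]
22. n13.cnt = -9  [B₀.cnt - 11]
23. n14.depth = 26  [terminal]
24. n13.sig = true  [B.cnt > -10]
25. n15.sig = false  [B₀.cnt > 2]
26. n15.key = 26  [B₀.cnt + 24]
27. n16.idx = 5  [terminal]
28. n17.wid = true  [terminal]
29. n15.acc = 17  [17]
30. n15.idx = 23  [c.idx + 18]
31. n18.idx = -3  [terminal]
32. n12.sig = true  [B₁.sig == true]
33. n19.pre = -3  [terminal]
34. n9.key = false  [S₁.key == false]
35. n20.sig = false  [S₀.val and S₁.key]
36. n20.key = 13  [len(S₀.hot) + 11]
37. n21.val = false  [D.sig == true]
38. n21.hot = "qr"  ["qr"]
39. n22.cnt = 21  [len(S.hot) + 19]
40. n23.depth = -5  [terminal]
41. n24.wid = true  [terminal]
42. n22.sig = false  [d.depth > -5]
43. n21.key = false  [S.val and B.sig]
44. n20.acc = 14  [14]
45. n20.idx = 23  [D.key * 3 - 16]
46. n0.key = true  [S₁.key == false]

-9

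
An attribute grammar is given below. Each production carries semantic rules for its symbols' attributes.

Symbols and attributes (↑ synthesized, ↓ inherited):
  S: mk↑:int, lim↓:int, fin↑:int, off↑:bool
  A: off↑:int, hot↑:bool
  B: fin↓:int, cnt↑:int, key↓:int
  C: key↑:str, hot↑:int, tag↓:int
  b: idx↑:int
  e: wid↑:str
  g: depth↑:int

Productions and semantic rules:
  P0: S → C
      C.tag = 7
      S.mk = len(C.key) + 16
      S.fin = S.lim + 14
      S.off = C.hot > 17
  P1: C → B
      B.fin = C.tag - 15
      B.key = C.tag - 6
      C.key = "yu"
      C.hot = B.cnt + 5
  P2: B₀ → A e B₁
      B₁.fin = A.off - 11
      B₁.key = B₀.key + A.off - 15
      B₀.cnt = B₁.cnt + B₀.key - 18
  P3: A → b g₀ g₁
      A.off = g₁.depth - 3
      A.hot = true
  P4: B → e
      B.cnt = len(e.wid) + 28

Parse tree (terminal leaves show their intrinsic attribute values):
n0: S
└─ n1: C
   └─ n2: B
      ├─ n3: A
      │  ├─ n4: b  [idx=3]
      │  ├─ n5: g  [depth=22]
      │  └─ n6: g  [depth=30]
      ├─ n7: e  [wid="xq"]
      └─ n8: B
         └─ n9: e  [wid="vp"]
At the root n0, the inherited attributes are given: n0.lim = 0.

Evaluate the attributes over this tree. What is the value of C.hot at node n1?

18

1. n0.lim = 0  [given at root]
2. n1.tag = 7  [7]
3. n2.fin = -8  [C.tag - 15]
4. n2.key = 1  [C.tag - 6]
5. n4.idx = 3  [terminal]
6. n5.depth = 22  [terminal]
7. n6.depth = 30  [terminal]
8. n3.off = 27  [g₁.depth - 3]
9. n3.hot = true  [true]
10. n7.wid = "xq"  [terminal]
11. n8.fin = 16  [A.off - 11]
12. n8.key = 13  [B₀.key + A.off - 15]
13. n9.wid = "vp"  [terminal]
14. n8.cnt = 30  [len(e.wid) + 28]
15. n2.cnt = 13  [B₁.cnt + B₀.key - 18]
16. n1.key = "yu"  ["yu"]
17. n1.hot = 18  [B.cnt + 5]
18. n0.mk = 18  [len(C.key) + 16]
19. n0.fin = 14  [S.lim + 14]
20. n0.off = true  [C.hot > 17]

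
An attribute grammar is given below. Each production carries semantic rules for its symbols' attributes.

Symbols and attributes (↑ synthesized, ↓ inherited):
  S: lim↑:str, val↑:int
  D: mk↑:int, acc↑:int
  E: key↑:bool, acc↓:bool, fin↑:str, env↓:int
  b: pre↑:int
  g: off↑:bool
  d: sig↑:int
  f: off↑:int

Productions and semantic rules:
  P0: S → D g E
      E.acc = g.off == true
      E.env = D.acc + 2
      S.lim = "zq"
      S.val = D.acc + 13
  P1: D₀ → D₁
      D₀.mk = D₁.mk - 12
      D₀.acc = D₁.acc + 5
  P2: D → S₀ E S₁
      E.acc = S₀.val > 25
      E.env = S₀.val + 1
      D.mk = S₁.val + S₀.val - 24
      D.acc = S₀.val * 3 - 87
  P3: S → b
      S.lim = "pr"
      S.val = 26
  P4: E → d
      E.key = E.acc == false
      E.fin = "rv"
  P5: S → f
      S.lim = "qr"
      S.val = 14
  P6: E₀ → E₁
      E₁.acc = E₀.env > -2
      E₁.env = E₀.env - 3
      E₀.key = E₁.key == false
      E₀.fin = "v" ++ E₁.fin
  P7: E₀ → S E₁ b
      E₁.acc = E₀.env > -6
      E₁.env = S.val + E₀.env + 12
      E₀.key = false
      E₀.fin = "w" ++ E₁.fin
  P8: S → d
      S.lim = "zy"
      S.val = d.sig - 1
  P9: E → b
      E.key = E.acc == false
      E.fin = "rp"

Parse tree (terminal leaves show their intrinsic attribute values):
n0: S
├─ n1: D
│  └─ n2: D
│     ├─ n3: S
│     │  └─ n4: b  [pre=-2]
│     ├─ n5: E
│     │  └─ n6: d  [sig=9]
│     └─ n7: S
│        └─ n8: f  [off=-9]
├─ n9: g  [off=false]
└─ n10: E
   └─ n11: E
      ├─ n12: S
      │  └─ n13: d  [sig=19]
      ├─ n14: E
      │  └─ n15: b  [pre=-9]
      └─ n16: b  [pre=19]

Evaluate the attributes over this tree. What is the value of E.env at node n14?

25

1. n4.pre = -2  [terminal]
2. n3.lim = "pr"  ["pr"]
3. n3.val = 26  [26]
4. n5.acc = true  [S₀.val > 25]
5. n5.env = 27  [S₀.val + 1]
6. n6.sig = 9  [terminal]
7. n5.key = false  [E.acc == false]
8. n5.fin = "rv"  ["rv"]
9. n8.off = -9  [terminal]
10. n7.lim = "qr"  ["qr"]
11. n7.val = 14  [14]
12. n2.mk = 16  [S₁.val + S₀.val - 24]
13. n2.acc = -9  [S₀.val * 3 - 87]
14. n1.mk = 4  [D₁.mk - 12]
15. n1.acc = -4  [D₁.acc + 5]
16. n9.off = false  [terminal]
17. n10.acc = false  [g.off == true]
18. n10.env = -2  [D.acc + 2]
19. n11.acc = false  [E₀.env > -2]
20. n11.env = -5  [E₀.env - 3]
21. n13.sig = 19  [terminal]
22. n12.lim = "zy"  ["zy"]
23. n12.val = 18  [d.sig - 1]
24. n14.acc = true  [E₀.env > -6]
25. n14.env = 25  [S.val + E₀.env + 12]
26. n15.pre = -9  [terminal]
27. n14.key = false  [E.acc == false]
28. n14.fin = "rp"  ["rp"]
29. n16.pre = 19  [terminal]
30. n11.key = false  [false]
31. n11.fin = "wrp"  ["w" ++ E₁.fin]
32. n10.key = true  [E₁.key == false]
33. n10.fin = "vwrp"  ["v" ++ E₁.fin]
34. n0.lim = "zq"  ["zq"]
35. n0.val = 9  [D.acc + 13]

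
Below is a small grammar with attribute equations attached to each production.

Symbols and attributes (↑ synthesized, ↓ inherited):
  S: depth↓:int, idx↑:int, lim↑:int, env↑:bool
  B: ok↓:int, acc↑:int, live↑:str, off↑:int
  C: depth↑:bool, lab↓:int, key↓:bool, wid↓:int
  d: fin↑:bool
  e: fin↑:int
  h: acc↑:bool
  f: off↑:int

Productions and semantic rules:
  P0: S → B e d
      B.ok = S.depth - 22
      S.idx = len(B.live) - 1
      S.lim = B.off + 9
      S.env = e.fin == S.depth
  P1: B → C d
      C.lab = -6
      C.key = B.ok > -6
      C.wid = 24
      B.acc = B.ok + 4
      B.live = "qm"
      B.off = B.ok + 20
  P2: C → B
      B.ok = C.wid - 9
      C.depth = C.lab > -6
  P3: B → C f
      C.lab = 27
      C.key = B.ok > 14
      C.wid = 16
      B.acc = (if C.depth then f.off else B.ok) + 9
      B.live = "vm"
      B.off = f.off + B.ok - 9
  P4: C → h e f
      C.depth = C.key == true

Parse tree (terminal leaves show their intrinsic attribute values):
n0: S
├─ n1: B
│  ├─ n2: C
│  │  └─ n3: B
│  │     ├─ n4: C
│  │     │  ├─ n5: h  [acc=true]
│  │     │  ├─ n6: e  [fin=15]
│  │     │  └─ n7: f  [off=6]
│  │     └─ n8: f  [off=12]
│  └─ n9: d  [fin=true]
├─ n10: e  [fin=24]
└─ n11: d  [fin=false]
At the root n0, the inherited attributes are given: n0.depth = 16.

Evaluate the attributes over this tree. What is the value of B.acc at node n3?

21

1. n0.depth = 16  [given at root]
2. n1.ok = -6  [S.depth - 22]
3. n2.lab = -6  [-6]
4. n2.key = false  [B.ok > -6]
5. n2.wid = 24  [24]
6. n3.ok = 15  [C.wid - 9]
7. n4.lab = 27  [27]
8. n4.key = true  [B.ok > 14]
9. n4.wid = 16  [16]
10. n5.acc = true  [terminal]
11. n6.fin = 15  [terminal]
12. n7.off = 6  [terminal]
13. n4.depth = true  [C.key == true]
14. n8.off = 12  [terminal]
15. n3.acc = 21  [(if C.depth then f.off else B.ok) + 9]
16. n3.live = "vm"  ["vm"]
17. n3.off = 18  [f.off + B.ok - 9]
18. n2.depth = false  [C.lab > -6]
19. n9.fin = true  [terminal]
20. n1.acc = -2  [B.ok + 4]
21. n1.live = "qm"  ["qm"]
22. n1.off = 14  [B.ok + 20]
23. n10.fin = 24  [terminal]
24. n11.fin = false  [terminal]
25. n0.idx = 1  [len(B.live) - 1]
26. n0.lim = 23  [B.off + 9]
27. n0.env = false  [e.fin == S.depth]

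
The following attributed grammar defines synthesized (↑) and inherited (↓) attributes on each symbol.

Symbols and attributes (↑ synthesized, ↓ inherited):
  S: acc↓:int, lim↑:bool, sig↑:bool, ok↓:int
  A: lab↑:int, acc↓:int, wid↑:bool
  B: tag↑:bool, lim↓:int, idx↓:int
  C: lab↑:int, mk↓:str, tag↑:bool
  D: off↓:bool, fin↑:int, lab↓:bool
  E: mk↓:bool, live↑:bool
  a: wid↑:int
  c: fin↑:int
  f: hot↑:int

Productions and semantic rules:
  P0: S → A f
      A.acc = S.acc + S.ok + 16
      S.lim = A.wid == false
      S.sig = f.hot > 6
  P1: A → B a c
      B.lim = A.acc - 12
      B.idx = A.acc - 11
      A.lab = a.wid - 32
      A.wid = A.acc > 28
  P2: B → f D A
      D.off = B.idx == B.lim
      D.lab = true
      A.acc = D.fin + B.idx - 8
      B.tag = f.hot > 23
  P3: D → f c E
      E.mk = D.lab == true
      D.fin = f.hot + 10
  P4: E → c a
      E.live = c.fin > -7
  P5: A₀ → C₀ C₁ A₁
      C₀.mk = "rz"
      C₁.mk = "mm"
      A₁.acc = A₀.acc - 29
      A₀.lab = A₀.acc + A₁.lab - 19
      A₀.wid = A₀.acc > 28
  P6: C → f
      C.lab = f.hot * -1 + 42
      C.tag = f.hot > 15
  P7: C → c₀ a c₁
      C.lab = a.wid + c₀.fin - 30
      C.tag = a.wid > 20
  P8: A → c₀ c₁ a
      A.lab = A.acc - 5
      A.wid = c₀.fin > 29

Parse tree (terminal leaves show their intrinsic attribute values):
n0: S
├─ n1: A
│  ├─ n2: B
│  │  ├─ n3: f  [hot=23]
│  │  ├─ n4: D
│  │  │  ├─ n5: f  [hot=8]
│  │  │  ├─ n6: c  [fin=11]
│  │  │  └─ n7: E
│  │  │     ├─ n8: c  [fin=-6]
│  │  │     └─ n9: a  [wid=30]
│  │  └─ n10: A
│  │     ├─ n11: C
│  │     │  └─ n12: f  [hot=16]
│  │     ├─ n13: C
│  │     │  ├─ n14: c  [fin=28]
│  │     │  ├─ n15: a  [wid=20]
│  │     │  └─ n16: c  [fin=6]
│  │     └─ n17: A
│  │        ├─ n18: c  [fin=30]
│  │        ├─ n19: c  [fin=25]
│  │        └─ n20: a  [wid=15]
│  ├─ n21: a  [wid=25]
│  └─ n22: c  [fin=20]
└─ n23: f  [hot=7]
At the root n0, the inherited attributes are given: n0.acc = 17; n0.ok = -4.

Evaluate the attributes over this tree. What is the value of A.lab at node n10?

3

1. n0.acc = 17  [given at root]
2. n0.ok = -4  [given at root]
3. n1.acc = 29  [S.acc + S.ok + 16]
4. n2.lim = 17  [A.acc - 12]
5. n2.idx = 18  [A.acc - 11]
6. n3.hot = 23  [terminal]
7. n4.off = false  [B.idx == B.lim]
8. n4.lab = true  [true]
9. n5.hot = 8  [terminal]
10. n6.fin = 11  [terminal]
11. n7.mk = true  [D.lab == true]
12. n8.fin = -6  [terminal]
13. n9.wid = 30  [terminal]
14. n7.live = true  [c.fin > -7]
15. n4.fin = 18  [f.hot + 10]
16. n10.acc = 28  [D.fin + B.idx - 8]
17. n11.mk = "rz"  ["rz"]
18. n12.hot = 16  [terminal]
19. n11.lab = 26  [f.hot * -1 + 42]
20. n11.tag = true  [f.hot > 15]
21. n13.mk = "mm"  ["mm"]
22. n14.fin = 28  [terminal]
23. n15.wid = 20  [terminal]
24. n16.fin = 6  [terminal]
25. n13.lab = 18  [a.wid + c₀.fin - 30]
26. n13.tag = false  [a.wid > 20]
27. n17.acc = -1  [A₀.acc - 29]
28. n18.fin = 30  [terminal]
29. n19.fin = 25  [terminal]
30. n20.wid = 15  [terminal]
31. n17.lab = -6  [A.acc - 5]
32. n17.wid = true  [c₀.fin > 29]
33. n10.lab = 3  [A₀.acc + A₁.lab - 19]
34. n10.wid = false  [A₀.acc > 28]
35. n2.tag = false  [f.hot > 23]
36. n21.wid = 25  [terminal]
37. n22.fin = 20  [terminal]
38. n1.lab = -7  [a.wid - 32]
39. n1.wid = true  [A.acc > 28]
40. n23.hot = 7  [terminal]
41. n0.lim = false  [A.wid == false]
42. n0.sig = true  [f.hot > 6]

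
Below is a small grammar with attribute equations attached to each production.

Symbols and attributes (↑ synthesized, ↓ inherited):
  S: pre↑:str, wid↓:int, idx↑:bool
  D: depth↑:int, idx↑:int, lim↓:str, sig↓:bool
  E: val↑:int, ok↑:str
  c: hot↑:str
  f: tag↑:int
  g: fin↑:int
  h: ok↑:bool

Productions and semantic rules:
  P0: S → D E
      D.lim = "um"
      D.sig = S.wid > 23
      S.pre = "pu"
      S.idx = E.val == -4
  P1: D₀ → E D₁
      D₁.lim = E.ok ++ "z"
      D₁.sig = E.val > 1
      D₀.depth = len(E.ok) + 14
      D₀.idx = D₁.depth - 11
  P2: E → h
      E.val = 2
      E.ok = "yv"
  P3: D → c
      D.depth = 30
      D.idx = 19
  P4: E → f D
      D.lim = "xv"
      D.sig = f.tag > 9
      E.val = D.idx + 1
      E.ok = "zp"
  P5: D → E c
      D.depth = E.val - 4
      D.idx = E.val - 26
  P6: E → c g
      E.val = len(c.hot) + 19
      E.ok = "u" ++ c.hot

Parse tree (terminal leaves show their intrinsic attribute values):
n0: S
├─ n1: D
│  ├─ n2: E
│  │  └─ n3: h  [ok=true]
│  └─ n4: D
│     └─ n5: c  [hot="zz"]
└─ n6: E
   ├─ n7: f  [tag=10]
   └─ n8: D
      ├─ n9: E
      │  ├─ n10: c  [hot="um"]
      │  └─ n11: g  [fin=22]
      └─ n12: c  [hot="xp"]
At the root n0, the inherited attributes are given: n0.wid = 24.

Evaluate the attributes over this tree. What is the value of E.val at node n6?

1. n0.wid = 24  [given at root]
2. n1.lim = "um"  ["um"]
3. n1.sig = true  [S.wid > 23]
4. n3.ok = true  [terminal]
5. n2.val = 2  [2]
6. n2.ok = "yv"  ["yv"]
7. n4.lim = "yvz"  [E.ok ++ "z"]
8. n4.sig = true  [E.val > 1]
9. n5.hot = "zz"  [terminal]
10. n4.depth = 30  [30]
11. n4.idx = 19  [19]
12. n1.depth = 16  [len(E.ok) + 14]
13. n1.idx = 19  [D₁.depth - 11]
14. n7.tag = 10  [terminal]
15. n8.lim = "xv"  ["xv"]
16. n8.sig = true  [f.tag > 9]
17. n10.hot = "um"  [terminal]
18. n11.fin = 22  [terminal]
19. n9.val = 21  [len(c.hot) + 19]
20. n9.ok = "uum"  ["u" ++ c.hot]
21. n12.hot = "xp"  [terminal]
22. n8.depth = 17  [E.val - 4]
23. n8.idx = -5  [E.val - 26]
24. n6.val = -4  [D.idx + 1]
25. n6.ok = "zp"  ["zp"]
26. n0.pre = "pu"  ["pu"]
27. n0.idx = true  [E.val == -4]

-4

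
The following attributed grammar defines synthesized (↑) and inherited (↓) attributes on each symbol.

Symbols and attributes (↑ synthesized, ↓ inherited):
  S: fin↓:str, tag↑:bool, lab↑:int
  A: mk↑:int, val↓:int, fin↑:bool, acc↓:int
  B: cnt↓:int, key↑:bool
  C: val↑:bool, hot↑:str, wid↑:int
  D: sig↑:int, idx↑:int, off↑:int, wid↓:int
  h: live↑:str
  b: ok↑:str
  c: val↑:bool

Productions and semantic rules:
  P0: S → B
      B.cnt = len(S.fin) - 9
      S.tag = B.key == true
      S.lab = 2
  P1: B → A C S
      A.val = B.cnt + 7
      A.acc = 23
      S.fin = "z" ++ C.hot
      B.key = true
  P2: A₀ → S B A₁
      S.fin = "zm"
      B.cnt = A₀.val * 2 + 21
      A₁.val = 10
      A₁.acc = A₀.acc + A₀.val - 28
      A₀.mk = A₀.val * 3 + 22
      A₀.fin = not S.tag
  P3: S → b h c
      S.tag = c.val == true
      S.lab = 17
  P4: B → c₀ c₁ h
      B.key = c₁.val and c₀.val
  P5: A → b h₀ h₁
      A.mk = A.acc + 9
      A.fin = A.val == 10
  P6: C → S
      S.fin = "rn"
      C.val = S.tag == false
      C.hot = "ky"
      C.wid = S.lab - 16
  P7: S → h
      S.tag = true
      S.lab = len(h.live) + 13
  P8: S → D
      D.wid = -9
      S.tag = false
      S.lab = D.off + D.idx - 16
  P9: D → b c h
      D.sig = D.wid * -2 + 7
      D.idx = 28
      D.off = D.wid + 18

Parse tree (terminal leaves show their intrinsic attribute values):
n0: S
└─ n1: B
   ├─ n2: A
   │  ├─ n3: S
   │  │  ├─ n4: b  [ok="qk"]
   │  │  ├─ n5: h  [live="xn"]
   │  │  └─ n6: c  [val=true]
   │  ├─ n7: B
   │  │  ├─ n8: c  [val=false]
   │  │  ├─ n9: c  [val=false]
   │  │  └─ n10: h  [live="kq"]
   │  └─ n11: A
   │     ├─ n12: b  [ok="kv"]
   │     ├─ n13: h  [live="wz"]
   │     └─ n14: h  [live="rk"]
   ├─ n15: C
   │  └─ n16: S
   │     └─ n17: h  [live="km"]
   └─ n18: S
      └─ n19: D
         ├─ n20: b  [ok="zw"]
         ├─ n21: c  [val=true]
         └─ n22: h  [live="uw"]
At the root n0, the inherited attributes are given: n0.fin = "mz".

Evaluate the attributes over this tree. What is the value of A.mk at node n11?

1. n0.fin = "mz"  [given at root]
2. n1.cnt = -7  [len(S.fin) - 9]
3. n2.val = 0  [B.cnt + 7]
4. n2.acc = 23  [23]
5. n3.fin = "zm"  ["zm"]
6. n4.ok = "qk"  [terminal]
7. n5.live = "xn"  [terminal]
8. n6.val = true  [terminal]
9. n3.tag = true  [c.val == true]
10. n3.lab = 17  [17]
11. n7.cnt = 21  [A₀.val * 2 + 21]
12. n8.val = false  [terminal]
13. n9.val = false  [terminal]
14. n10.live = "kq"  [terminal]
15. n7.key = false  [c₁.val and c₀.val]
16. n11.val = 10  [10]
17. n11.acc = -5  [A₀.acc + A₀.val - 28]
18. n12.ok = "kv"  [terminal]
19. n13.live = "wz"  [terminal]
20. n14.live = "rk"  [terminal]
21. n11.mk = 4  [A.acc + 9]
22. n11.fin = true  [A.val == 10]
23. n2.mk = 22  [A₀.val * 3 + 22]
24. n2.fin = false  [not S.tag]
25. n16.fin = "rn"  ["rn"]
26. n17.live = "km"  [terminal]
27. n16.tag = true  [true]
28. n16.lab = 15  [len(h.live) + 13]
29. n15.val = false  [S.tag == false]
30. n15.hot = "ky"  ["ky"]
31. n15.wid = -1  [S.lab - 16]
32. n18.fin = "zky"  ["z" ++ C.hot]
33. n19.wid = -9  [-9]
34. n20.ok = "zw"  [terminal]
35. n21.val = true  [terminal]
36. n22.live = "uw"  [terminal]
37. n19.sig = 25  [D.wid * -2 + 7]
38. n19.idx = 28  [28]
39. n19.off = 9  [D.wid + 18]
40. n18.tag = false  [false]
41. n18.lab = 21  [D.off + D.idx - 16]
42. n1.key = true  [true]
43. n0.tag = true  [B.key == true]
44. n0.lab = 2  [2]

4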